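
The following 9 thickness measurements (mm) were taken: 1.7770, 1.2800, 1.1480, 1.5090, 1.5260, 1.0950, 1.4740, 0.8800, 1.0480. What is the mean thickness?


Formula: Average = sum / n
Substituting: Average = 11.7370 / 9
Result: 1.3041 mm


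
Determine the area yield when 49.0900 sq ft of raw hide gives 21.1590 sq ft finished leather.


Formula: Yield = finished / raw * 100
Substituting: Yield = 21.1590 / 49.0900 * 100
Result: 43.1025 %


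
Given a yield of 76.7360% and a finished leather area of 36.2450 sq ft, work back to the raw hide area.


Formula: raw = finished * 100 / yield
Substituting: raw = 36.2450 * 100 / 76.7360
Result: 47.2334 sq ft


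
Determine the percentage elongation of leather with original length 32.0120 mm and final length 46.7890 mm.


Formula: Elongation = (Lf - L0) / L0 * 100
Substituting: Elongation = (46.7890 - 32.0120) / 32.0120 * 100
Result: 46.1608 %


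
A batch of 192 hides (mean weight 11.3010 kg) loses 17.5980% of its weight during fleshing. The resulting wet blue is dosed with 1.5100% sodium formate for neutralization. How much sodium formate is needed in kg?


Total_raw = N * avg_wt = 192 * 11.3010 = 2169.7920 kg
Substrate = Total_raw * (1 - loss/100) = 2169.7920 * (1 - 17.5980/100) = 1787.9520 kg
Neutralizer = Substrate * pct / 100 = 1787.9520 * 1.5100 / 100 = 26.9981 kg


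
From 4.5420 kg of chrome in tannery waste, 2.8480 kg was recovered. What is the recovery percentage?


Formula: Recovery = recovered / input * 100
Substituting: Recovery = 2.8480 / 4.5420 * 100
Result: 62.7037 %


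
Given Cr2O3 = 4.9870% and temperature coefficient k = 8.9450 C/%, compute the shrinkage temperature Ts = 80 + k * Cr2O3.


Formula: Ts = 80 + k * Cr2O3
Substituting: Ts = 80 + 8.9450 * 4.9870
Result: 124.6087 C


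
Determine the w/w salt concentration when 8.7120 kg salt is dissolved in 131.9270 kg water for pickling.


Formula: Conc = salt / (water + salt) * 100
Substituting: Conc = 8.7120 / (131.9270 + 8.7120) * 100
Result: 6.1946 %


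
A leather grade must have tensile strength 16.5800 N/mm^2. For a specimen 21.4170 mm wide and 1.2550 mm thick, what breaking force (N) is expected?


Formula: F = TS * w * t
Substituting: F = 16.5800 * 21.4170 * 1.2550
Result: 445.6428 N


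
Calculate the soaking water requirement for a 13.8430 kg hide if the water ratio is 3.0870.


Formula: Water = hide_weight * ratio
Substituting: Water = 13.8430 * 3.0870
Result: 42.7333 kg


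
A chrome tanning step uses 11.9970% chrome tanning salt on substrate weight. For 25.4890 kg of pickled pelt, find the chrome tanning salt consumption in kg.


Formula: Chrome = substrate * pct / 100
Substituting: Chrome = 25.4890 * 11.9970 / 100
Result: 3.0579 kg


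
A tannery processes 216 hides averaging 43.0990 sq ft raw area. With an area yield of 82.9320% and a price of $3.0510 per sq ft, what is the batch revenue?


Raw_total = N * avg_area = 216 * 43.0990 = 9309.3840 sq ft
Finished = Raw_total * yield / 100 = 9309.3840 * 82.9320 / 100 = 7720.4583 sq ft
Value = Finished * price = 7720.4583 * 3.0510 = 23555.1184 $


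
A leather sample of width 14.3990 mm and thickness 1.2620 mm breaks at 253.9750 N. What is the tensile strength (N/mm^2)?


Formula: TS = force / (width * thickness)
Substituting: TS = 253.9750 / (14.3990 * 1.2620)
Result: 13.9765 N/mm^2


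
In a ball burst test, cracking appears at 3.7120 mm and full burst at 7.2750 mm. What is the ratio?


Formula: Ratio = crack / burst
Substituting: Ratio = 3.7120 / 7.2750
Result: 0.5102


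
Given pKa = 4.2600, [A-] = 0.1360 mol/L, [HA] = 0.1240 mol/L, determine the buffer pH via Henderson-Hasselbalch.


ratio = [A-] / [HA] = 0.1360 / 0.1240 = 1.0968
log10(ratio) = 0.0401172
pH = pKa + log10(ratio) = 4.2600 + 0.0401172 = 4.3001


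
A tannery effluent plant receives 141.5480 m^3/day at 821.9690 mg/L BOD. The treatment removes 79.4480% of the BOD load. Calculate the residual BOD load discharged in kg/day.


Load_in = volume * conc / 1000 = 141.5480 * 821.9690 / 1000 = 116.3481 kg/day
Removed = Load_in * eff / 100 = 116.3481 * 79.4480 / 100 = 92.4362 kg/day
Load_out = Load_in - Removed = 116.3481 - 92.4362 = 23.9119 kg/day


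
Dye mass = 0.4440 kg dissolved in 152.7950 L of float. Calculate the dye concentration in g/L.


Formula: Conc = dye_mass(kg) / volume(L) * 1000
Substituting: Conc = 0.4440 / 152.7950 * 1000
Result: 2.9059 g/L


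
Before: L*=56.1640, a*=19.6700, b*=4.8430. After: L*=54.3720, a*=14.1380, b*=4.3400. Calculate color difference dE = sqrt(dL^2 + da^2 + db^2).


dL = -1.7920, da = -5.5320, db = -0.5030
dE = sqrt((-1.7920)^2 + (-5.5320)^2 + (-0.5030)^2) = 5.8367


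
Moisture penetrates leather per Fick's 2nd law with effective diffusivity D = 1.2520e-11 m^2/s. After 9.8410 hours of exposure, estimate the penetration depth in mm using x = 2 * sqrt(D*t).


t = 9.8410 hr * 3600 = 35427.6000 s
D * t = 1.2520e-11 * 35427.6000 = 4.4355e-07
x = 2 * sqrt(D*t) = 2 * sqrt(4.4355e-07) = 0.001332 m = 1.3320 mm


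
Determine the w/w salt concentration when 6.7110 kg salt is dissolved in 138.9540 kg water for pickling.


Formula: Conc = salt / (water + salt) * 100
Substituting: Conc = 6.7110 / (138.9540 + 6.7110) * 100
Result: 4.6071 %


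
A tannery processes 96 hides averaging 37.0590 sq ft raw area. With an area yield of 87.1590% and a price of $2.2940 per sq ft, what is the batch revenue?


Raw_total = N * avg_area = 96 * 37.0590 = 3557.6640 sq ft
Finished = Raw_total * yield / 100 = 3557.6640 * 87.1590 / 100 = 3100.8244 sq ft
Value = Finished * price = 3100.8244 * 2.2940 = 7113.2911 $


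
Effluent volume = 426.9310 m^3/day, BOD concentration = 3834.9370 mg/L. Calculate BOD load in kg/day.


Formula: BOD_load = volume * conc / 1000
Substituting: BOD_load = 426.9310 * 3834.9370 / 1000
Result: 1637.2535 kg/day


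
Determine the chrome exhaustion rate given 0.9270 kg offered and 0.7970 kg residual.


Formula: Uptake = (offered - residual) / offered * 100
Substituting: Uptake = (0.9270 - 0.7970) / 0.9270 * 100
Result: 14.0237 %


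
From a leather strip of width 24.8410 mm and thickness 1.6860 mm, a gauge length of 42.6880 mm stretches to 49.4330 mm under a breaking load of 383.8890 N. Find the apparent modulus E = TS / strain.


TS = F / (w * t) = 383.8890 / (24.8410 * 1.6860) = 9.1660 N/mm^2
strain = (Lf - L0) / L0 = (49.4330 - 42.6880) / 42.6880 = 0.1580
E = TS / strain = 9.1660 / 0.1580 = 58.0100 N/mm^2


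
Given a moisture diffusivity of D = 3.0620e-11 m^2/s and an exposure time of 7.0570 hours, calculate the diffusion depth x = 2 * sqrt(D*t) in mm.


t = 7.0570 hr * 3600 = 25405.2000 s
D * t = 3.0620e-11 * 25405.2000 = 7.7791e-07
x = 2 * sqrt(D*t) = 2 * sqrt(7.7791e-07) = 0.00176398 m = 1.7640 mm


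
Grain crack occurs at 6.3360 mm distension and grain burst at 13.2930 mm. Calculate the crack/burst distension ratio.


Formula: Ratio = crack / burst
Substituting: Ratio = 6.3360 / 13.2930
Result: 0.4766


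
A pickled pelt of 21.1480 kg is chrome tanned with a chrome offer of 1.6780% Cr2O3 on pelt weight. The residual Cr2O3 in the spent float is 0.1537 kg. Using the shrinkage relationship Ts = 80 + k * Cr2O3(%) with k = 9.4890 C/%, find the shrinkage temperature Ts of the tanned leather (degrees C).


Offered = pelt * offer_pct / 100 = 21.1480 * 1.6780 / 100 = 0.3549 kg
Uptake = offered - residual = 0.3549 - 0.1537 = 0.2012 kg
Cr2O3% on pelt = uptake / pelt * 100 = 0.2012 / 21.1480 * 100 = 0.9512 %
Ts = 80 + k * Cr2O3% = 80 + 9.4890 * 0.9512 = 89.0261 C


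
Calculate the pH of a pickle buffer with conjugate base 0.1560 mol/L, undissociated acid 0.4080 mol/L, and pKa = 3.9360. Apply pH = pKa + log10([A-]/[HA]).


ratio = [A-] / [HA] = 0.1560 / 0.4080 = 0.3824
log10(ratio) = -0.4175
pH = pKa + log10(ratio) = 3.9360 - 0.4175 = 3.5185


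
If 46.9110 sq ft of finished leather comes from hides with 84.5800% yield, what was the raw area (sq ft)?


Formula: raw = finished * 100 / yield
Substituting: raw = 46.9110 * 100 / 84.5800
Result: 55.4635 sq ft


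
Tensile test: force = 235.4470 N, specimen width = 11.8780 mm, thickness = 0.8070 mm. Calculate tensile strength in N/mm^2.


Formula: TS = force / (width * thickness)
Substituting: TS = 235.4470 / (11.8780 * 0.8070)
Result: 24.5627 N/mm^2


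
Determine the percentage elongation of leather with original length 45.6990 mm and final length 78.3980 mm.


Formula: Elongation = (Lf - L0) / L0 * 100
Substituting: Elongation = (78.3980 - 45.6990) / 45.6990 * 100
Result: 71.5530 %


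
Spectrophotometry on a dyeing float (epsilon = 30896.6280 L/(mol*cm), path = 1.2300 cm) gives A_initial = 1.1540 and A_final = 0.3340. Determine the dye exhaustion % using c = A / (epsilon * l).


c_initial = A_i / (epsilon * l) = 1.1540 / (30896.6280 * 1.2300) = 3.0366e-05 mol/L
c_final = A_f / (epsilon * l) = 0.3340 / (30896.6280 * 1.2300) = 8.7888e-06 mol/L
Exhaustion = (c_initial - c_final) / c_initial * 100 = (3.0366e-05 - 8.7888e-06) / 3.0366e-05 * 100 = 71.0572 %


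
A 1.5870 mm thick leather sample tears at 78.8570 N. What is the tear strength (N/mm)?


Formula: Tear strength = force / thickness
Substituting: Tear strength = 78.8570 / 1.5870
Result: 49.6894 N/mm


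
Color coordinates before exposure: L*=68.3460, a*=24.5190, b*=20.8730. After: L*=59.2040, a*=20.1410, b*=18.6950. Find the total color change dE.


dL = -9.1420, da = -4.3780, db = -2.1780
dE = sqrt((-9.1420)^2 + (-4.3780)^2 + (-2.1780)^2) = 10.3676


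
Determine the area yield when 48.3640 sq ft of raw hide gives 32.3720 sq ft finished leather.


Formula: Yield = finished / raw * 100
Substituting: Yield = 32.3720 / 48.3640 * 100
Result: 66.9341 %


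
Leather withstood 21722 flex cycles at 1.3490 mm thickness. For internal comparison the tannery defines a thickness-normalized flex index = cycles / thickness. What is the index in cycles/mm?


Formula: Index = cycles / thickness
Substituting: Index = 21722 / 1.3490
Result: 16102.2980 cycles/mm


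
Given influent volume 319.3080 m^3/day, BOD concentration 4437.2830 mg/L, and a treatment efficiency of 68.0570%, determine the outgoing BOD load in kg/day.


Load_in = volume * conc / 1000 = 319.3080 * 4437.2830 / 1000 = 1416.8600 kg/day
Removed = Load_in * eff / 100 = 1416.8600 * 68.0570 / 100 = 964.2724 kg/day
Load_out = Load_in - Removed = 1416.8600 - 964.2724 = 452.5876 kg/day


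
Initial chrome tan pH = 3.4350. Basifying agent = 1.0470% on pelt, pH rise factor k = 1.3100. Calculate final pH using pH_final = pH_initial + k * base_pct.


Formula: pH_final = pH_initial + k * base_pct
Substituting: pH_final = 3.4350 + 1.3100 * 1.0470
Result: 4.8066


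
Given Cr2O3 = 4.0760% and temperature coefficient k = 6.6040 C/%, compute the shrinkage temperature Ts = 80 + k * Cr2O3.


Formula: Ts = 80 + k * Cr2O3
Substituting: Ts = 80 + 6.6040 * 4.0760
Result: 106.9179 C


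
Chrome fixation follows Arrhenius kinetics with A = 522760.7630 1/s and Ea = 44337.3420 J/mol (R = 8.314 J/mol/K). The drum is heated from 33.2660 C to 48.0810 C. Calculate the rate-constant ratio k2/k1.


T1 = 33.2660 + 273.15 = 306.4160 K; T2 = 48.0810 + 273.15 = 321.2310 K
k1 = A * exp(-Ea/(R*T1)) = 522760.7630 * exp(-44337.3420/(8.314*306.4160)) = 0.0144496 1/s
k2 = A * exp(-Ea/(R*T2)) = 522760.7630 * exp(-44337.3420/(8.314*321.2310)) = 0.032244 1/s
k2/k1 = 0.032244 / 0.0144496 = 2.2315


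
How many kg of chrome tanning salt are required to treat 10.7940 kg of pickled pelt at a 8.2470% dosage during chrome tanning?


Formula: Chrome = substrate * pct / 100
Substituting: Chrome = 10.7940 * 8.2470 / 100
Result: 0.8902 kg


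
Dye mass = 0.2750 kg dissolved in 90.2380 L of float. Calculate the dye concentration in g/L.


Formula: Conc = dye_mass(kg) / volume(L) * 1000
Substituting: Conc = 0.2750 / 90.2380 * 1000
Result: 3.0475 g/L


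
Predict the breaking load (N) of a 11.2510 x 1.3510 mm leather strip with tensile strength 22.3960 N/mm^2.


Formula: F = TS * w * t
Substituting: F = 22.3960 * 11.2510 * 1.3510
Result: 340.4215 N


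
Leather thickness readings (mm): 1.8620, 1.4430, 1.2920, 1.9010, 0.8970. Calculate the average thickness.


Formula: Average = sum / n
Substituting: Average = 7.3950 / 5
Result: 1.4790 mm


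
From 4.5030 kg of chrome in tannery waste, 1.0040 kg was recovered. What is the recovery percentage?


Formula: Recovery = recovered / input * 100
Substituting: Recovery = 1.0040 / 4.5030 * 100
Result: 22.2962 %


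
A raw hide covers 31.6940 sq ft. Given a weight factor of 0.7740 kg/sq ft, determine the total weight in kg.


Formula: Weight = area * weight_per_sqft
Substituting: Weight = 31.6940 * 0.7740
Result: 24.5312 kg


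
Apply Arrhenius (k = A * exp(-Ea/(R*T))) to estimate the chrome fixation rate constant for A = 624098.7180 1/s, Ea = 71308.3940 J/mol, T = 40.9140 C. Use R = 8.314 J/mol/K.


T_K = T_C + 273.15 = 40.9140 + 273.15 = 314.0640 K
exponent = -Ea / (R * T_K) = -71308.3940 / (8.314 * 314.0640) = -27.3094
k = A * exp(exponent) = 624098.7180 * exp(-27.3094) = 8.6084e-07 1/s


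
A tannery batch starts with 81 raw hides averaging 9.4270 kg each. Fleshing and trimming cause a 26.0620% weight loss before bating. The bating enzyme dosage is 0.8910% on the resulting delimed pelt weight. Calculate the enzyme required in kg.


Total_raw = N * avg_wt = 81 * 9.4270 = 763.5870 kg
Substrate = Total_raw * (1 - loss/100) = 763.5870 * (1 - 26.0620/100) = 564.5810 kg
Enzyme = Substrate * pct / 100 = 564.5810 * 0.8910 / 100 = 5.0304 kg


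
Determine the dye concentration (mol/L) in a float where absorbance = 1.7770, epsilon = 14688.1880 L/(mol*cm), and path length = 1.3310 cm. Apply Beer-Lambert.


Formula: c = A / (epsilon * l)
Substituting: c = 1.7770 / (14688.1880 * 1.3310)
Result: 9.0895e-05 mol/L


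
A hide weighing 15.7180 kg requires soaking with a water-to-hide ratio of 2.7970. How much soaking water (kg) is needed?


Formula: Water = hide_weight * ratio
Substituting: Water = 15.7180 * 2.7970
Result: 43.9632 kg


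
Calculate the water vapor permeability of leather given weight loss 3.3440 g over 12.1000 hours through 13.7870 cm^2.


Formula: WVP = loss / (area * time)
Substituting: WVP = 3.3440 / (13.7870 * 12.1000)
Result: 0.0200452 g/(cm^2*hr)


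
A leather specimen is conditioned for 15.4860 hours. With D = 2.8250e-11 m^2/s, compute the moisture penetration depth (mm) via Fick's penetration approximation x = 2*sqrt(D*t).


t = 15.4860 hr * 3600 = 55749.6000 s
D * t = 2.8250e-11 * 55749.6000 = 1.5749e-06
x = 2 * sqrt(D*t) = 2 * sqrt(1.5749e-06) = 0.00250992 m = 2.5099 mm


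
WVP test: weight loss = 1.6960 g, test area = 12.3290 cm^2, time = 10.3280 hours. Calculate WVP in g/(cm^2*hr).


Formula: WVP = loss / (area * time)
Substituting: WVP = 1.6960 / (12.3290 * 10.3280)
Result: 0.0133193 g/(cm^2*hr)


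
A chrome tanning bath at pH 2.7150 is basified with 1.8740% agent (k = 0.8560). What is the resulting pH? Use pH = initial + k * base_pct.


Formula: pH_final = pH_initial + k * base_pct
Substituting: pH_final = 2.7150 + 0.8560 * 1.8740
Result: 4.3191


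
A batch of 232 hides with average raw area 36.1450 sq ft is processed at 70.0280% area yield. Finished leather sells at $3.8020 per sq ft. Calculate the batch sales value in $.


Raw_total = N * avg_area = 232 * 36.1450 = 8385.6400 sq ft
Finished = Raw_total * yield / 100 = 8385.6400 * 70.0280 / 100 = 5872.2960 sq ft
Value = Finished * price = 5872.2960 * 3.8020 = 22326.4693 $


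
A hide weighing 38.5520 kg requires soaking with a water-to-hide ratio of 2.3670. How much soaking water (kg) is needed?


Formula: Water = hide_weight * ratio
Substituting: Water = 38.5520 * 2.3670
Result: 91.2526 kg


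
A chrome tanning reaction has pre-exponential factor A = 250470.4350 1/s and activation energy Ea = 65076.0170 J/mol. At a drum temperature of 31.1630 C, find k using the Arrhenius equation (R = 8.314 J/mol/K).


T_K = T_C + 273.15 = 31.1630 + 273.15 = 304.3130 K
exponent = -Ea / (R * T_K) = -65076.0170 / (8.314 * 304.3130) = -25.7212
k = A * exp(exponent) = 250470.4350 * exp(-25.7212) = 1.6912e-06 1/s


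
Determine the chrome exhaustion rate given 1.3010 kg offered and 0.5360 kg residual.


Formula: Uptake = (offered - residual) / offered * 100
Substituting: Uptake = (1.3010 - 0.5360) / 1.3010 * 100
Result: 58.8009 %


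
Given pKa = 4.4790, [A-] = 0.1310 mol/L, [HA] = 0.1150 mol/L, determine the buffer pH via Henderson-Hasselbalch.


ratio = [A-] / [HA] = 0.1310 / 0.1150 = 1.1391
log10(ratio) = 0.0565735
pH = pKa + log10(ratio) = 4.4790 + 0.0565735 = 4.5356


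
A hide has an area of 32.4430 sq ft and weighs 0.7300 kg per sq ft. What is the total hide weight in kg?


Formula: Weight = area * weight_per_sqft
Substituting: Weight = 32.4430 * 0.7300
Result: 23.6834 kg


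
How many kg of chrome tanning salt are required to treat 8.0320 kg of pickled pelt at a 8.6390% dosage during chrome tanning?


Formula: Chrome = substrate * pct / 100
Substituting: Chrome = 8.0320 * 8.6390 / 100
Result: 0.6939 kg


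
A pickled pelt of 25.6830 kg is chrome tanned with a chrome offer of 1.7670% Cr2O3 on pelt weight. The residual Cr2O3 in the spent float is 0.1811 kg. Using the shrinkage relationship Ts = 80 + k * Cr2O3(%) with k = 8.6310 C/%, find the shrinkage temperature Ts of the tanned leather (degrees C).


Offered = pelt * offer_pct / 100 = 25.6830 * 1.7670 / 100 = 0.4538 kg
Uptake = offered - residual = 0.4538 - 0.1811 = 0.2727 kg
Cr2O3% on pelt = uptake / pelt * 100 = 0.2727 / 25.6830 * 100 = 1.0619 %
Ts = 80 + k * Cr2O3% = 80 + 8.6310 * 1.0619 = 89.1650 C


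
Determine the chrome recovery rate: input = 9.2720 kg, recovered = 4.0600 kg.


Formula: Recovery = recovered / input * 100
Substituting: Recovery = 4.0600 / 9.2720 * 100
Result: 43.7877 %


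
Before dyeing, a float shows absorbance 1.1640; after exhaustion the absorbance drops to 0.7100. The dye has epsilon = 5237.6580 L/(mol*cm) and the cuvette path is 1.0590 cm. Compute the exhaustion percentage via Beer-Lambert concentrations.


c_initial = A_i / (epsilon * l) = 1.1640 / (5237.6580 * 1.0590) = 2.0986e-04 mol/L
c_final = A_f / (epsilon * l) = 0.7100 / (5237.6580 * 1.0590) = 1.2800e-04 mol/L
Exhaustion = (c_initial - c_final) / c_initial * 100 = (2.0986e-04 - 1.2800e-04) / 2.0986e-04 * 100 = 39.0034 %


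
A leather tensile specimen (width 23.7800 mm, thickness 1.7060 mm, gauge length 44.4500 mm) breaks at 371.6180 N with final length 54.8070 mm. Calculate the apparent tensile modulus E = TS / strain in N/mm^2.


TS = F / (w * t) = 371.6180 / (23.7800 * 1.7060) = 9.1602 N/mm^2
strain = (Lf - L0) / L0 = (54.8070 - 44.4500) / 44.4500 = 0.2330
E = TS / strain = 9.1602 / 0.2330 = 39.3137 N/mm^2


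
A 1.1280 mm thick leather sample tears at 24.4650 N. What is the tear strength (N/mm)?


Formula: Tear strength = force / thickness
Substituting: Tear strength = 24.4650 / 1.1280
Result: 21.6888 N/mm


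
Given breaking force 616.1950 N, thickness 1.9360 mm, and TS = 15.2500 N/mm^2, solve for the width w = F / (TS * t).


Formula: w = F / (TS * t)
Substituting: w = 616.1950 / (15.2500 * 1.9360)
Result: 20.8710 mm


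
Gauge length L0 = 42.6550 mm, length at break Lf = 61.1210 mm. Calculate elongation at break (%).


Formula: Elongation = (Lf - L0) / L0 * 100
Substituting: Elongation = (61.1210 - 42.6550) / 42.6550 * 100
Result: 43.2915 %


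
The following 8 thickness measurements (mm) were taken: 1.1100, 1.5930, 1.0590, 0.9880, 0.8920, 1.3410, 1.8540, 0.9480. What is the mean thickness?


Formula: Average = sum / n
Substituting: Average = 9.7850 / 8
Result: 1.2231 mm


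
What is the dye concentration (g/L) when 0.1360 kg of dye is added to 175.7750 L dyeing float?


Formula: Conc = dye_mass(kg) / volume(L) * 1000
Substituting: Conc = 0.1360 / 175.7750 * 1000
Result: 0.7737 g/L


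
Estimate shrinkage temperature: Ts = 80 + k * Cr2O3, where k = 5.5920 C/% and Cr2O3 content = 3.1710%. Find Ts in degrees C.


Formula: Ts = 80 + k * Cr2O3
Substituting: Ts = 80 + 5.5920 * 3.1710
Result: 97.7322 C


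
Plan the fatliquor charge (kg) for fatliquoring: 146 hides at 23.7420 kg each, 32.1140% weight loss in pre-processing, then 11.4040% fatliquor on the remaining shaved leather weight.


Total_raw = N * avg_wt = 146 * 23.7420 = 3466.3320 kg
Substrate = Total_raw * (1 - loss/100) = 3466.3320 * (1 - 32.1140/100) = 2353.1541 kg
Fat = Substrate * pct / 100 = 2353.1541 * 11.4040 / 100 = 268.3537 kg


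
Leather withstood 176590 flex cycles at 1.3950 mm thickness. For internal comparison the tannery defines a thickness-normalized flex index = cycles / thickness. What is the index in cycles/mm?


Formula: Index = cycles / thickness
Substituting: Index = 176590 / 1.3950
Result: 126587.8136 cycles/mm


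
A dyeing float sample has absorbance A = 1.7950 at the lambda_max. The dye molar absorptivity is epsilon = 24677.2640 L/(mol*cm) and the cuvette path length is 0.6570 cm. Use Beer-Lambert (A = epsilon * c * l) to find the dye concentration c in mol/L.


Formula: c = A / (epsilon * l)
Substituting: c = 1.7950 / (24677.2640 * 0.6570)
Result: 1.1071e-04 mol/L


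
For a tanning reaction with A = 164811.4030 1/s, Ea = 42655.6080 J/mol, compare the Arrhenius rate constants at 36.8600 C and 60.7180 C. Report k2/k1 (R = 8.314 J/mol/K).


T1 = 36.8600 + 273.15 = 310.0100 K; T2 = 60.7180 + 273.15 = 333.8680 K
k1 = A * exp(-Ea/(R*T1)) = 164811.4030 * exp(-42655.6080/(8.314*310.0100)) = 0.0107038 1/s
k2 = A * exp(-Ea/(R*T2)) = 164811.4030 * exp(-42655.6080/(8.314*333.8680)) = 0.0349261 1/s
k2/k1 = 0.0349261 / 0.0107038 = 3.2630


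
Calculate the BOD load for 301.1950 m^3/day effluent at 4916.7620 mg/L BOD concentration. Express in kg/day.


Formula: BOD_load = volume * conc / 1000
Substituting: BOD_load = 301.1950 * 4916.7620 / 1000
Result: 1480.9041 kg/day


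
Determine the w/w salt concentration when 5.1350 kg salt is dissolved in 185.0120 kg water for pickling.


Formula: Conc = salt / (water + salt) * 100
Substituting: Conc = 5.1350 / (185.0120 + 5.1350) * 100
Result: 2.7005 %


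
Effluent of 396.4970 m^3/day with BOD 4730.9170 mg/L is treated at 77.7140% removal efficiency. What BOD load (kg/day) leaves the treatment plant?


Load_in = volume * conc / 1000 = 396.4970 * 4730.9170 / 1000 = 1875.7944 kg/day
Removed = Load_in * eff / 100 = 1875.7944 * 77.7140 / 100 = 1457.7549 kg/day
Load_out = Load_in - Removed = 1875.7944 - 1457.7549 = 418.0395 kg/day


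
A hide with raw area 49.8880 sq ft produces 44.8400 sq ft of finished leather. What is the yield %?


Formula: Yield = finished / raw * 100
Substituting: Yield = 44.8400 / 49.8880 * 100
Result: 89.8813 %


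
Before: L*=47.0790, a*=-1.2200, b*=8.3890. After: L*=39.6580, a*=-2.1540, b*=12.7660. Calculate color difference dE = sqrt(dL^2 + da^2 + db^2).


dL = -7.4210, da = -0.9340, db = 4.3770
dE = sqrt((-7.4210)^2 + (-0.9340)^2 + 4.3770^2) = 8.6661


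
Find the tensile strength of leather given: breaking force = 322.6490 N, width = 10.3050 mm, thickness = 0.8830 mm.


Formula: TS = force / (width * thickness)
Substituting: TS = 322.6490 / (10.3050 * 0.8830)
Result: 35.4586 N/mm^2


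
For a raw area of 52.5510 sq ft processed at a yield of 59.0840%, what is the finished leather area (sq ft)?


Formula: finished = raw * yield / 100
Substituting: finished = 52.5510 * 59.0840 / 100
Result: 31.0492 sq ft


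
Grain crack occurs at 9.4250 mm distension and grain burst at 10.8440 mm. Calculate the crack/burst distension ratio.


Formula: Ratio = crack / burst
Substituting: Ratio = 9.4250 / 10.8440
Result: 0.8691


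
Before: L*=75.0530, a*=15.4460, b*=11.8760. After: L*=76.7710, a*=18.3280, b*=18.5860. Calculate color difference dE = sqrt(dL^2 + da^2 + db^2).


dL = 1.7180, da = 2.8820, db = 6.7100
dE = sqrt(1.7180^2 + 2.8820^2 + 6.7100^2) = 7.5021


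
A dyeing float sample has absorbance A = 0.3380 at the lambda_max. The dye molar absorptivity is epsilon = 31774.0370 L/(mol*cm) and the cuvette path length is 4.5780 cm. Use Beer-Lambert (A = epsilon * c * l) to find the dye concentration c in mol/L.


Formula: c = A / (epsilon * l)
Substituting: c = 0.3380 / (31774.0370 * 4.5780)
Result: 2.3236e-06 mol/L


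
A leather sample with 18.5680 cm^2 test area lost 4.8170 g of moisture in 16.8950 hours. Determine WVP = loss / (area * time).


Formula: WVP = loss / (area * time)
Substituting: WVP = 4.8170 / (18.5680 * 16.8950)
Result: 0.0153551 g/(cm^2*hr)


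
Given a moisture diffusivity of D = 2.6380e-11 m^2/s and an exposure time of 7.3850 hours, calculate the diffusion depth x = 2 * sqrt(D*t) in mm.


t = 7.3850 hr * 3600 = 26586.0000 s
D * t = 2.6380e-11 * 26586.0000 = 7.0134e-07
x = 2 * sqrt(D*t) = 2 * sqrt(7.0134e-07) = 0.00167492 m = 1.6749 mm


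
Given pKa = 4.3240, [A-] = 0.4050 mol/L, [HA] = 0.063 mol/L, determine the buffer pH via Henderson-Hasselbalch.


ratio = [A-] / [HA] = 0.4050 / 0.063 = 6.4286
log10(ratio) = 0.8081
pH = pKa + log10(ratio) = 4.3240 + 0.8081 = 5.1321


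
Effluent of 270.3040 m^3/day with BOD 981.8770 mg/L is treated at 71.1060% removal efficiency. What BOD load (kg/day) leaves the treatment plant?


Load_in = volume * conc / 1000 = 270.3040 * 981.8770 / 1000 = 265.4053 kg/day
Removed = Load_in * eff / 100 = 265.4053 * 71.1060 / 100 = 188.7191 kg/day
Load_out = Load_in - Removed = 265.4053 - 188.7191 = 76.6862 kg/day


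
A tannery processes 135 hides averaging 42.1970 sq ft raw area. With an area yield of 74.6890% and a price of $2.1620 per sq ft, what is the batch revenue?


Raw_total = N * avg_area = 135 * 42.1970 = 5696.5950 sq ft
Finished = Raw_total * yield / 100 = 5696.5950 * 74.6890 / 100 = 4254.7298 sq ft
Value = Finished * price = 4254.7298 * 2.1620 = 9198.7259 $


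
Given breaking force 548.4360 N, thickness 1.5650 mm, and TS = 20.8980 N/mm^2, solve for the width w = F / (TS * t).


Formula: w = F / (TS * t)
Substituting: w = 548.4360 / (20.8980 * 1.5650)
Result: 16.7690 mm


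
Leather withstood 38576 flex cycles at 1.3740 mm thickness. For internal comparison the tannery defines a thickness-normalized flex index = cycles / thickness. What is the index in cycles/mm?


Formula: Index = cycles / thickness
Substituting: Index = 38576 / 1.3740
Result: 28075.6914 cycles/mm


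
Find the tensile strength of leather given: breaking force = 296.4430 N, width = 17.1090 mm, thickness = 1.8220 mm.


Formula: TS = force / (width * thickness)
Substituting: TS = 296.4430 / (17.1090 * 1.8220)
Result: 9.5097 N/mm^2


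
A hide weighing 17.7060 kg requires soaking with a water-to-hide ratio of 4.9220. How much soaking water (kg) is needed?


Formula: Water = hide_weight * ratio
Substituting: Water = 17.7060 * 4.9220
Result: 87.1489 kg


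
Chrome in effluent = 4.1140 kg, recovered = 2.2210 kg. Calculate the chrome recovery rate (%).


Formula: Recovery = recovered / input * 100
Substituting: Recovery = 2.2210 / 4.1140 * 100
Result: 53.9864 %


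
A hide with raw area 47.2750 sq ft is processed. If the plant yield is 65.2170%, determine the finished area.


Formula: finished = raw * yield / 100
Substituting: finished = 47.2750 * 65.2170 / 100
Result: 30.8313 sq ft


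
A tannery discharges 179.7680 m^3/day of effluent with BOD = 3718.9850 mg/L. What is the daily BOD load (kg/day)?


Formula: BOD_load = volume * conc / 1000
Substituting: BOD_load = 179.7680 * 3718.9850 / 1000
Result: 668.5545 kg/day


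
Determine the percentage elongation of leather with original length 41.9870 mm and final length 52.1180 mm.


Formula: Elongation = (Lf - L0) / L0 * 100
Substituting: Elongation = (52.1180 - 41.9870) / 41.9870 * 100
Result: 24.1289 %


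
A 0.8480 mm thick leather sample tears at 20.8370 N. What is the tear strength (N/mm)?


Formula: Tear strength = force / thickness
Substituting: Tear strength = 20.8370 / 0.8480
Result: 24.5719 N/mm


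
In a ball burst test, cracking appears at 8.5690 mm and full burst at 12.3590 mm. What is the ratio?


Formula: Ratio = crack / burst
Substituting: Ratio = 8.5690 / 12.3590
Result: 0.6933


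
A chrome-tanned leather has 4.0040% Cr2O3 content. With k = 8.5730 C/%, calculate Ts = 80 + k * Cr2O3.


Formula: Ts = 80 + k * Cr2O3
Substituting: Ts = 80 + 8.5730 * 4.0040
Result: 114.3263 C


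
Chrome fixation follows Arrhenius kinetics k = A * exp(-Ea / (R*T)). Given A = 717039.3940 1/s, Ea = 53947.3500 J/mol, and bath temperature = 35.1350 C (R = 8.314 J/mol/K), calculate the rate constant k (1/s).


T_K = T_C + 273.15 = 35.1350 + 273.15 = 308.2850 K
exponent = -Ea / (R * T_K) = -53947.3500 / (8.314 * 308.2850) = -21.0478
k = A * exp(exponent) = 717039.3940 * exp(-21.0478) = 5.1830e-04 1/s


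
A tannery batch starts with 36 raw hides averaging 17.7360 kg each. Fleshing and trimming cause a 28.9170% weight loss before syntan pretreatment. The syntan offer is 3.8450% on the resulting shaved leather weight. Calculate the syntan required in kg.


Total_raw = N * avg_wt = 36 * 17.7360 = 638.4960 kg
Substrate = Total_raw * (1 - loss/100) = 638.4960 * (1 - 28.9170/100) = 453.8621 kg
Syntan = Substrate * pct / 100 = 453.8621 * 3.8450 / 100 = 17.4510 kg


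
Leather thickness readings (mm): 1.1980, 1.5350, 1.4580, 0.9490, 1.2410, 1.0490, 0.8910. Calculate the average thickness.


Formula: Average = sum / n
Substituting: Average = 8.3210 / 7
Result: 1.1887 mm


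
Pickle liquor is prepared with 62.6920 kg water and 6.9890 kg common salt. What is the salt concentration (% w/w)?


Formula: Conc = salt / (water + salt) * 100
Substituting: Conc = 6.9890 / (62.6920 + 6.9890) * 100
Result: 10.0300 %


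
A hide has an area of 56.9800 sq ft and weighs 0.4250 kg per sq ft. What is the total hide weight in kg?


Formula: Weight = area * weight_per_sqft
Substituting: Weight = 56.9800 * 0.4250
Result: 24.2165 kg


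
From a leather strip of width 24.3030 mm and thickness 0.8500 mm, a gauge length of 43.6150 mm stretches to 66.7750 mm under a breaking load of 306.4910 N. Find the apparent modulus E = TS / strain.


TS = F / (w * t) = 306.4910 / (24.3030 * 0.8500) = 14.8368 N/mm^2
strain = (Lf - L0) / L0 = (66.7750 - 43.6150) / 43.6150 = 0.5310
E = TS / strain = 14.8368 / 0.5310 = 27.9406 N/mm^2


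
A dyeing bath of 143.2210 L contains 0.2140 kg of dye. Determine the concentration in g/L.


Formula: Conc = dye_mass(kg) / volume(L) * 1000
Substituting: Conc = 0.2140 / 143.2210 * 1000
Result: 1.4942 g/L


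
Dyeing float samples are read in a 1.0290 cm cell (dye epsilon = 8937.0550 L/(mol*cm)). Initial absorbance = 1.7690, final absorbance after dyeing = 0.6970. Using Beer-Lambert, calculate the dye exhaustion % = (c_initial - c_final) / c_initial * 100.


c_initial = A_i / (epsilon * l) = 1.7690 / (8937.0550 * 1.0290) = 1.9236e-04 mol/L
c_final = A_f / (epsilon * l) = 0.6970 / (8937.0550 * 1.0290) = 7.5792e-05 mol/L
Exhaustion = (c_initial - c_final) / c_initial * 100 = (1.9236e-04 - 7.5792e-05) / 1.9236e-04 * 100 = 60.5992 %


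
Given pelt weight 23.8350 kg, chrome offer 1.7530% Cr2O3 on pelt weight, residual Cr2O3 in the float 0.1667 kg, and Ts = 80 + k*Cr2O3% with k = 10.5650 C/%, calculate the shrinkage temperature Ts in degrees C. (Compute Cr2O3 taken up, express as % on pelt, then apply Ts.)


Offered = pelt * offer_pct / 100 = 23.8350 * 1.7530 / 100 = 0.4178 kg
Uptake = offered - residual = 0.4178 - 0.1667 = 0.2511 kg
Cr2O3% on pelt = uptake / pelt * 100 = 0.2511 / 23.8350 * 100 = 1.0536 %
Ts = 80 + k * Cr2O3% = 80 + 10.5650 * 1.0536 = 91.1314 C


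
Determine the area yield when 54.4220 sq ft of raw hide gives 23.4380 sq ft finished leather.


Formula: Yield = finished / raw * 100
Substituting: Yield = 23.4380 / 54.4220 * 100
Result: 43.0671 %


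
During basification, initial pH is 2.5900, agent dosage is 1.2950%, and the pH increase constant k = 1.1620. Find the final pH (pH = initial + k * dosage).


Formula: pH_final = pH_initial + k * base_pct
Substituting: pH_final = 2.5900 + 1.1620 * 1.2950
Result: 4.0948


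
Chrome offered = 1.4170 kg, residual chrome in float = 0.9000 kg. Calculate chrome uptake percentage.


Formula: Uptake = (offered - residual) / offered * 100
Substituting: Uptake = (1.4170 - 0.9000) / 1.4170 * 100
Result: 36.4855 %


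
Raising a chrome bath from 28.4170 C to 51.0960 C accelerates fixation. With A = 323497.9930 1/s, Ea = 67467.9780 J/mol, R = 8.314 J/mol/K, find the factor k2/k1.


T1 = 28.4170 + 273.15 = 301.5670 K; T2 = 51.0960 + 273.15 = 324.2460 K
k1 = A * exp(-Ea/(R*T1)) = 323497.9930 * exp(-67467.9780/(8.314*301.5670)) = 6.6569e-07 1/s
k2 = A * exp(-Ea/(R*T2)) = 323497.9930 * exp(-67467.9780/(8.314*324.2460)) = 4.3720e-06 1/s
k2/k1 = 4.3720e-06 / 6.6569e-07 = 6.5676


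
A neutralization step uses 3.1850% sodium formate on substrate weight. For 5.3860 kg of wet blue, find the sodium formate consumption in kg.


Formula: Neutralizer = substrate * pct / 100
Substituting: Neutralizer = 5.3860 * 3.1850 / 100
Result: 0.1715 kg


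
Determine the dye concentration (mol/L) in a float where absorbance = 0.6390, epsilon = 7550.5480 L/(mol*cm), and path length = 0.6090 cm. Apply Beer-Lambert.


Formula: c = A / (epsilon * l)
Substituting: c = 0.6390 / (7550.5480 * 0.6090)
Result: 1.3896e-04 mol/L


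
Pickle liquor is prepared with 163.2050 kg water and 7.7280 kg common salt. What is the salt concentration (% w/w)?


Formula: Conc = salt / (water + salt) * 100
Substituting: Conc = 7.7280 / (163.2050 + 7.7280) * 100
Result: 4.5211 %


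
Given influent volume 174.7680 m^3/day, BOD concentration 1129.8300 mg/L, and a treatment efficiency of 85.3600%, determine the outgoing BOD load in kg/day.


Load_in = volume * conc / 1000 = 174.7680 * 1129.8300 / 1000 = 197.4581 kg/day
Removed = Load_in * eff / 100 = 197.4581 * 85.3600 / 100 = 168.5503 kg/day
Load_out = Load_in - Removed = 197.4581 - 168.5503 = 28.9079 kg/day


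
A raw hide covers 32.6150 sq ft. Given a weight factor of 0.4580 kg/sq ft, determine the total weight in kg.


Formula: Weight = area * weight_per_sqft
Substituting: Weight = 32.6150 * 0.4580
Result: 14.9377 kg


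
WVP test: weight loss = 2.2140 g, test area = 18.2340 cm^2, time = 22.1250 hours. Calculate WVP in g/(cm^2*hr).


Formula: WVP = loss / (area * time)
Substituting: WVP = 2.2140 / (18.2340 * 22.1250)
Result: 0.00548798 g/(cm^2*hr)


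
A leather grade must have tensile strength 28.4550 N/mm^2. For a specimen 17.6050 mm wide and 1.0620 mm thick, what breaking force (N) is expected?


Formula: F = TS * w * t
Substituting: F = 28.4550 * 17.6050 * 1.0620
Result: 532.0092 N


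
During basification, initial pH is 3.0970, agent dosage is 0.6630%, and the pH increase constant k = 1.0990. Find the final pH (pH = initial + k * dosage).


Formula: pH_final = pH_initial + k * base_pct
Substituting: pH_final = 3.0970 + 1.0990 * 0.6630
Result: 3.8256


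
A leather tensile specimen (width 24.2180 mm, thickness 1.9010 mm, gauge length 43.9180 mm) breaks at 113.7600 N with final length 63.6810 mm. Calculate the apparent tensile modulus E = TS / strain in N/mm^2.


TS = F / (w * t) = 113.7600 / (24.2180 * 1.9010) = 2.4710 N/mm^2
strain = (Lf - L0) / L0 = (63.6810 - 43.9180) / 43.9180 = 0.4500
E = TS / strain = 2.4710 / 0.4500 = 5.4911 N/mm^2


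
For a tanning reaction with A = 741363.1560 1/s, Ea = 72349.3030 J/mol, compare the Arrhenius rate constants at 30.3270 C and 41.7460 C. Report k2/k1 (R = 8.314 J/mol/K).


T1 = 30.3270 + 273.15 = 303.4770 K; T2 = 41.7460 + 273.15 = 314.8960 K
k1 = A * exp(-Ea/(R*T1)) = 741363.1560 * exp(-72349.3030/(8.314*303.4770)) = 2.6108e-07 1/s
k2 = A * exp(-Ea/(R*T2)) = 741363.1560 * exp(-72349.3030/(8.314*314.8960)) = 7.3853e-07 1/s
k2/k1 = 7.3853e-07 / 2.6108e-07 = 2.8287


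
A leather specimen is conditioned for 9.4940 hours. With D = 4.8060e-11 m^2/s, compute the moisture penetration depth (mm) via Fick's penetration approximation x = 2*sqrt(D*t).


t = 9.4940 hr * 3600 = 34178.4000 s
D * t = 4.8060e-11 * 34178.4000 = 1.6426e-06
x = 2 * sqrt(D*t) = 2 * sqrt(1.6426e-06) = 0.00256329 m = 2.5633 mm


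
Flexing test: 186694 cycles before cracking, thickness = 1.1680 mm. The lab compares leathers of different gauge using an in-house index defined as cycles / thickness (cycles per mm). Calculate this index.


Formula: Index = cycles / thickness
Substituting: Index = 186694 / 1.1680
Result: 159840.7534 cycles/mm


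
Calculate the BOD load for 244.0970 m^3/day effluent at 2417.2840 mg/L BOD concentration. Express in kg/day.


Formula: BOD_load = volume * conc / 1000
Substituting: BOD_load = 244.0970 * 2417.2840 / 1000
Result: 590.0518 kg/day


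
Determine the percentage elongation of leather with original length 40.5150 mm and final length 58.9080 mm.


Formula: Elongation = (Lf - L0) / L0 * 100
Substituting: Elongation = (58.9080 - 40.5150) / 40.5150 * 100
Result: 45.3980 %


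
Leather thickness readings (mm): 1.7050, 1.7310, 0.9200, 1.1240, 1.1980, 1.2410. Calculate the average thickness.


Formula: Average = sum / n
Substituting: Average = 7.9190 / 6
Result: 1.3198 mm


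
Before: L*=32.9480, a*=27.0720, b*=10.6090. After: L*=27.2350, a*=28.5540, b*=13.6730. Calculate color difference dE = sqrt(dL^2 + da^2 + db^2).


dL = -5.7130, da = 1.4820, db = 3.0640
dE = sqrt((-5.7130)^2 + 1.4820^2 + 3.0640^2) = 6.6500


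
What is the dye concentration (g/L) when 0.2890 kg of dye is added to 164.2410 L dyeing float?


Formula: Conc = dye_mass(kg) / volume(L) * 1000
Substituting: Conc = 0.2890 / 164.2410 * 1000
Result: 1.7596 g/L


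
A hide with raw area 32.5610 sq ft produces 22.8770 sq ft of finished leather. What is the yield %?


Formula: Yield = finished / raw * 100
Substituting: Yield = 22.8770 / 32.5610 * 100
Result: 70.2589 %


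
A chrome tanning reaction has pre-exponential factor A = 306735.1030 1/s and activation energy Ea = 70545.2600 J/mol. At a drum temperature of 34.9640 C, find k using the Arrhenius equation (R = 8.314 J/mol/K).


T_K = T_C + 273.15 = 34.9640 + 273.15 = 308.1140 K
exponent = -Ea / (R * T_K) = -70545.2600 / (8.314 * 308.1140) = -27.5389
k = A * exp(exponent) = 306735.1030 * exp(-27.5389) = 3.3634e-07 1/s


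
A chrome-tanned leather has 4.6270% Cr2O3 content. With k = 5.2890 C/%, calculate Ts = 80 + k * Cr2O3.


Formula: Ts = 80 + k * Cr2O3
Substituting: Ts = 80 + 5.2890 * 4.6270
Result: 104.4722 C


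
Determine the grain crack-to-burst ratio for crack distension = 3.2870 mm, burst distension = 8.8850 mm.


Formula: Ratio = crack / burst
Substituting: Ratio = 3.2870 / 8.8850
Result: 0.3699


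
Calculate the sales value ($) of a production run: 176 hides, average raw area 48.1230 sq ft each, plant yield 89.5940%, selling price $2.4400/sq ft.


Raw_total = N * avg_area = 176 * 48.1230 = 8469.6480 sq ft
Finished = Raw_total * yield / 100 = 8469.6480 * 89.5940 / 100 = 7588.2964 sq ft
Value = Finished * price = 7588.2964 * 2.4400 = 18515.4433 $


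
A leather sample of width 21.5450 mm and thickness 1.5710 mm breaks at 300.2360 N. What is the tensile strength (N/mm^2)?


Formula: TS = force / (width * thickness)
Substituting: TS = 300.2360 / (21.5450 * 1.5710)
Result: 8.8703 N/mm^2


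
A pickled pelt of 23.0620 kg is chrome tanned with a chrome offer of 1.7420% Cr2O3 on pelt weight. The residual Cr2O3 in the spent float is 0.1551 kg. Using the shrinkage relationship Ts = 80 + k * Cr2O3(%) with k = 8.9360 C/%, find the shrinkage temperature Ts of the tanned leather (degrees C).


Offered = pelt * offer_pct / 100 = 23.0620 * 1.7420 / 100 = 0.4017 kg
Uptake = offered - residual = 0.4017 - 0.1551 = 0.2466 kg
Cr2O3% on pelt = uptake / pelt * 100 = 0.2466 / 23.0620 * 100 = 1.0695 %
Ts = 80 + k * Cr2O3% = 80 + 8.9360 * 1.0695 = 89.5567 C
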